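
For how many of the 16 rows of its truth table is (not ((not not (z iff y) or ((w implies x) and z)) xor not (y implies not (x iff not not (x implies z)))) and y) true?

6

x  y  z  w  |  (z iff y)  not (z iff y)  not not (z iff y)  (w implies x)  ((w implies x) and z)  (x implies z)  not (x implies z)  not not (x implies z)  φ
F  F  F  F  |      T            F                T                T                  F                  T                F                    T            F
F  F  F  T  |      T            F                T                F                  F                  T                F                    T            F
F  F  T  F  |      F            T                F                T                  T                  T                F                    T            F
F  F  T  T  |      F            T                F                F                  F                  T                F                    T            F
F  T  F  F  |      F            T                F                T                  F                  T                F                    T            T
F  T  F  T  |      F            T                F                F                  F                  T                F                    T            T
F  T  T  F  |      T            F                T                T                  T                  T                F                    T            F
F  T  T  T  |      T            F                T                F                  F                  T                F                    T            F
T  F  F  F  |      T            F                T                T                  F                  F                T                    F            F
T  F  F  T  |      T            F                T                T                  F                  F                T                    F            F
T  F  T  F  |      F            T                F                T                  T                  T                F                    T            F
T  F  T  T  |      F            T                F                T                  T                  T                F                    T            F
T  T  F  F  |      F            T                F                T                  F                  F                T                    F            T
T  T  F  T  |      F            T                F                T                  F                  F                T                    F            T
T  T  T  F  |      T            F                T                T                  T                  T                F                    T            T
T  T  T  T  |      T            F                T                T                  T                  T                F                    T            T
The formula is true on 6 of the 16 rows.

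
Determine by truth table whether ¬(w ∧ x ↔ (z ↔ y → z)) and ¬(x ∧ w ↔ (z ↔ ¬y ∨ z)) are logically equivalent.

equivalent

x | y | z | w | φ | ψ
- | - | - | - | - | -
T | T | T | T | F | F
T | T | T | F | T | T
T | T | F | T | F | F
T | T | F | F | T | T
T | F | T | T | F | F
T | F | T | F | T | T
T | F | F | T | T | T
T | F | F | F | F | F
F | T | T | T | T | T
F | T | T | F | T | T
F | T | F | T | T | T
F | T | F | F | T | T
F | F | T | T | T | T
F | F | T | F | T | T
F | F | F | T | F | F
F | F | F | F | F | F
The columns for φ and ψ agree on every row, so they are logically equivalent.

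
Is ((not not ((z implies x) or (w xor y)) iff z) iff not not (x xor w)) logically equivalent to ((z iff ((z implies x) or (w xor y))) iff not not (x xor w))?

equivalent

x | y | z | w || φ | ψ
0 | 0 | 0 | 0 || 1 | 1
0 | 0 | 0 | 1 || 0 | 0
0 | 0 | 1 | 0 || 1 | 1
0 | 0 | 1 | 1 || 1 | 1
0 | 1 | 0 | 0 || 1 | 1
0 | 1 | 0 | 1 || 0 | 0
0 | 1 | 1 | 0 || 0 | 0
0 | 1 | 1 | 1 || 0 | 0
1 | 0 | 0 | 0 || 0 | 0
1 | 0 | 0 | 1 || 1 | 1
1 | 0 | 1 | 0 || 1 | 1
1 | 0 | 1 | 1 || 0 | 0
1 | 1 | 0 | 0 || 0 | 0
1 | 1 | 0 | 1 || 1 | 1
1 | 1 | 1 | 0 || 1 | 1
1 | 1 | 1 | 1 || 0 | 0
The columns for φ and ψ agree on every row, so they are logically equivalent.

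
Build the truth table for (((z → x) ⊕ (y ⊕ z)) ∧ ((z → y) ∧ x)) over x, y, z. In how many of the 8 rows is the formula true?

x | y | z | (z → x) | (y ⊕ z) | ((z → x) ⊕ (y ⊕ z)) | (z → y) | ((z → y) ∧ x) | φ
- | - | - | ------- | ------- | ------------------- | ------- | ------------- | -
T | T | T |    T    |    F    |          T          |    T    |       T       | T
T | T | F |    T    |    T    |          F          |    T    |       T       | F
T | F | T |    T    |    T    |          F          |    F    |       F       | F
T | F | F |    T    |    F    |          T          |    T    |       T       | T
F | T | T |    F    |    F    |          F          |    T    |       F       | F
F | T | F |    T    |    T    |          F          |    T    |       F       | F
F | F | T |    F    |    T    |          T          |    F    |       F       | F
F | F | F |    T    |    F    |          T          |    T    |       F       | F
The formula is true on 2 of the 8 rows.

2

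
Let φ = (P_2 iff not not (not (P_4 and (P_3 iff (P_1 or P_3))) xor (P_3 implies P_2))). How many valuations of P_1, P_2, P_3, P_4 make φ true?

P_1  P_2  P_3  P_4  |  (P_1 or P_3)  (P_3 iff (P_1 or P_3))  (P_3 implies P_2)  φ
 T    T    T    T   |       T                  T                     T          T
 T    T    T    F   |       T                  T                     T          F
 T    T    F    T   |       T                  F                     T          F
 T    T    F    F   |       T                  F                     T          F
 T    F    T    T   |       T                  T                     F          T
 T    F    T    F   |       T                  T                     F          F
 T    F    F    T   |       T                  F                     T          T
 T    F    F    F   |       T                  F                     T          T
 F    T    T    T   |       T                  T                     T          T
 F    T    T    F   |       T                  T                     T          F
 F    T    F    T   |       F                  T                     T          T
 F    T    F    F   |       F                  T                     T          F
 F    F    T    T   |       T                  T                     F          T
 F    F    T    F   |       T                  T                     F          F
 F    F    F    T   |       F                  T                     T          F
 F    F    F    F   |       F                  T                     T          T
The formula is true on 8 of the 16 rows.

8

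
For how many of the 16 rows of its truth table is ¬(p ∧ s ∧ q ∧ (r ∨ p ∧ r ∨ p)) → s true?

8

p | q | r | s || (p ∧ s ∧ q) | (p ∧ r) | (r ∨ (p ∧ r) ∨ p) | φ
1 | 1 | 1 | 1 ||      1      |    1    |         1         | 1
1 | 1 | 1 | 0 ||      0      |    1    |         1         | 0
1 | 1 | 0 | 1 ||      1      |    0    |         1         | 1
1 | 1 | 0 | 0 ||      0      |    0    |         1         | 0
1 | 0 | 1 | 1 ||      0      |    1    |         1         | 1
1 | 0 | 1 | 0 ||      0      |    1    |         1         | 0
1 | 0 | 0 | 1 ||      0      |    0    |         1         | 1
1 | 0 | 0 | 0 ||      0      |    0    |         1         | 0
0 | 1 | 1 | 1 ||      0      |    0    |         1         | 1
0 | 1 | 1 | 0 ||      0      |    0    |         1         | 0
0 | 1 | 0 | 1 ||      0      |    0    |         0         | 1
0 | 1 | 0 | 0 ||      0      |    0    |         0         | 0
0 | 0 | 1 | 1 ||      0      |    0    |         1         | 1
0 | 0 | 1 | 0 ||      0      |    0    |         1         | 0
0 | 0 | 0 | 1 ||      0      |    0    |         0         | 1
0 | 0 | 0 | 0 ||      0      |    0    |         0         | 0
The formula is true on 8 of the 16 rows.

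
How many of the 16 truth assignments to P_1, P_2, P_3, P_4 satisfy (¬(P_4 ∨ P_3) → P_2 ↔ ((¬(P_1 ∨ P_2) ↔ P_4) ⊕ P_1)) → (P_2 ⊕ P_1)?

11

P_1 | P_2 | P_3 | P_4 || (P_4 ∨ P_3) | ¬(P_4 ∨ P_3) | (¬(P_4 ∨ P_3) → P_2) | (P_1 ∨ P_2) | ¬(P_1 ∨ P_2) | (¬(P_1 ∨ P_2) ↔ P_4) | ((¬(P_1 ∨ P_2) ↔ P_4) ⊕ P_1) | (P_2 ⊕ P_1) | φ
 T  |  T  |  T  |  T  ||      T      |      F       |          T           |      T      |      F       |          F           |              T               |      F      | F
 T  |  T  |  T  |  F  ||      T      |      F       |          T           |      T      |      F       |          T           |              F               |      F      | T
 T  |  T  |  F  |  T  ||      T      |      F       |          T           |      T      |      F       |          F           |              T               |      F      | F
 T  |  T  |  F  |  F  ||      F      |      T       |          T           |      T      |      F       |          T           |              F               |      F      | T
 T  |  F  |  T  |  T  ||      T      |      F       |          T           |      T      |      F       |          F           |              T               |      T      | T
 T  |  F  |  T  |  F  ||      T      |      F       |          T           |      T      |      F       |          T           |              F               |      T      | T
 T  |  F  |  F  |  T  ||      T      |      F       |          T           |      T      |      F       |          F           |              T               |      T      | T
 T  |  F  |  F  |  F  ||      F      |      T       |          F           |      T      |      F       |          T           |              F               |      T      | T
 F  |  T  |  T  |  T  ||      T      |      F       |          T           |      T      |      F       |          F           |              F               |      T      | T
 F  |  T  |  T  |  F  ||      T      |      F       |          T           |      T      |      F       |          T           |              T               |      T      | T
 F  |  T  |  F  |  T  ||      T      |      F       |          T           |      T      |      F       |          F           |              F               |      T      | T
 F  |  T  |  F  |  F  ||      F      |      T       |          T           |      T      |      F       |          T           |              T               |      T      | T
 F  |  F  |  T  |  T  ||      T      |      F       |          T           |      F      |      T       |          T           |              T               |      F      | F
 F  |  F  |  T  |  F  ||      T      |      F       |          T           |      F      |      T       |          F           |              F               |      F      | T
 F  |  F  |  F  |  T  ||      T      |      F       |          T           |      F      |      T       |          T           |              T               |      F      | F
 F  |  F  |  F  |  F  ||      F      |      T       |          F           |      F      |      T       |          F           |              F               |      F      | F
The formula is true on 11 of the 16 rows.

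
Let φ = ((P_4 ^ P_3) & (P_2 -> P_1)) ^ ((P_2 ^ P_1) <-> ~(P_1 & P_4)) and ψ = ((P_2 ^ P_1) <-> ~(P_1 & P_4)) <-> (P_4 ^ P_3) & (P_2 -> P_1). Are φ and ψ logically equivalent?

P_1  P_2  P_3  P_4  |  φ  ψ
 0    0    0    0   |  0  1
 0    0    0    1   |  1  0
 0    0    1    0   |  1  0
 0    0    1    1   |  0  1
 0    1    0    0   |  1  0
 0    1    0    1   |  1  0
 0    1    1    0   |  1  0
 0    1    1    1   |  1  0
 1    0    0    0   |  1  0
 1    0    0    1   |  1  0
 1    0    1    0   |  0  1
 1    0    1    1   |  0  1
 1    1    0    0   |  0  1
 1    1    0    1   |  0  1
 1    1    1    0   |  1  0
 1    1    1    1   |  1  0
The columns differ at P_1=0, P_2=0, P_3=0, P_4=0 (φ=0, ψ=1), so they are not equivalent.

not equivalent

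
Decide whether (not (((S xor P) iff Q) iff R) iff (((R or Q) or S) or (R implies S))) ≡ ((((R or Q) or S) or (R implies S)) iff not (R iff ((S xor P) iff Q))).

  P   |   Q   |   R   |   S   |   φ   |   ψ  
----- | ----- | ----- | ----- | ----- | -----
False | False | False | False |  True |  True
False | False | False |  True | False | False
False | False |  True | False | False | False
False | False |  True |  True |  True |  True
False |  True | False | False | False | False
False |  True | False |  True |  True |  True
False |  True |  True | False |  True |  True
False |  True |  True |  True | False | False
 True | False | False | False | False | False
 True | False | False |  True |  True |  True
 True | False |  True | False |  True |  True
 True | False |  True |  True | False | False
 True |  True | False | False |  True |  True
 True |  True | False |  True | False | False
 True |  True |  True | False | False | False
 True |  True |  True |  True |  True |  True
The columns for φ and ψ agree on every row, so they are logically equivalent.

equivalent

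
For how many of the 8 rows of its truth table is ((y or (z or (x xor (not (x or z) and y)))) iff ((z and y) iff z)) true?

5

x | y | z || (x or z) | not (x or z) | (not (x or z) and y) | (x xor (not (x or z) and y)) | (z and y) | ((z and y) iff z) | φ
1 | 1 | 1 ||    1     |      0       |          0           |              1               |     1     |         1         | 1
1 | 1 | 0 ||    1     |      0       |          0           |              1               |     0     |         1         | 1
1 | 0 | 1 ||    1     |      0       |          0           |              1               |     0     |         0         | 0
1 | 0 | 0 ||    1     |      0       |          0           |              1               |     0     |         1         | 1
0 | 1 | 1 ||    1     |      0       |          0           |              0               |     1     |         1         | 1
0 | 1 | 0 ||    0     |      1       |          1           |              1               |     0     |         1         | 1
0 | 0 | 1 ||    1     |      0       |          0           |              0               |     0     |         0         | 0
0 | 0 | 0 ||    0     |      1       |          0           |              0               |     0     |         1         | 0
The formula is true on 5 of the 8 rows.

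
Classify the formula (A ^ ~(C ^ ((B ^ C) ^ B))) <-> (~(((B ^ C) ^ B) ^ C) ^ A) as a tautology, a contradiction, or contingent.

tautology

A | B | C | φ
- | - | - | -
1 | 1 | 1 | 1
1 | 1 | 0 | 1
1 | 0 | 1 | 1
1 | 0 | 0 | 1
0 | 1 | 1 | 1
0 | 1 | 0 | 1
0 | 0 | 1 | 1
0 | 0 | 0 | 1
Every row is 1, so the formula is a tautology.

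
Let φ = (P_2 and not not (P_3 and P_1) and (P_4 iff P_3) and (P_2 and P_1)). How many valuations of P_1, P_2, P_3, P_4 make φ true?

1

 P_1  |  P_2  |  P_3  |  P_4  || (P_3 and P_1) | not (P_3 and P_1) | not not (P_3 and P_1) | (P_4 iff P_3) | (P_2 and P_1) |   φ  
 True |  True |  True |  True ||      True     |       False       |          True         |      True     |      True     |  True
 True |  True |  True | False ||      True     |       False       |          True         |     False     |      True     | False
 True |  True | False |  True ||     False     |        True       |         False         |     False     |      True     | False
 True |  True | False | False ||     False     |        True       |         False         |      True     |      True     | False
 True | False |  True |  True ||      True     |       False       |          True         |      True     |     False     | False
 True | False |  True | False ||      True     |       False       |          True         |     False     |     False     | False
 True | False | False |  True ||     False     |        True       |         False         |     False     |     False     | False
 True | False | False | False ||     False     |        True       |         False         |      True     |     False     | False
False |  True |  True |  True ||     False     |        True       |         False         |      True     |     False     | False
False |  True |  True | False ||     False     |        True       |         False         |     False     |     False     | False
False |  True | False |  True ||     False     |        True       |         False         |     False     |     False     | False
False |  True | False | False ||     False     |        True       |         False         |      True     |     False     | False
False | False |  True |  True ||     False     |        True       |         False         |      True     |     False     | False
False | False |  True | False ||     False     |        True       |         False         |     False     |     False     | False
False | False | False |  True ||     False     |        True       |         False         |     False     |     False     | False
False | False | False | False ||     False     |        True       |         False         |      True     |     False     | False
The formula is true on 1 of the 16 rows.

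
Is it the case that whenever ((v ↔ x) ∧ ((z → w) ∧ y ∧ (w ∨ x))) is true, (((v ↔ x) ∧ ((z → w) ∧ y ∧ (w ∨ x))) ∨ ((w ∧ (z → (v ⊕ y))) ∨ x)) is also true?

yes

x | y | z | w | v | φ | ψ
- | - | - | - | - | - | -
0 | 0 | 0 | 0 | 0 | 0 | 0
0 | 0 | 0 | 0 | 1 | 0 | 0
0 | 0 | 0 | 1 | 0 | 0 | 1
0 | 0 | 0 | 1 | 1 | 0 | 1
0 | 0 | 1 | 0 | 0 | 0 | 0
0 | 0 | 1 | 0 | 1 | 0 | 0
0 | 0 | 1 | 1 | 0 | 0 | 0
0 | 0 | 1 | 1 | 1 | 0 | 1
0 | 1 | 0 | 0 | 0 | 0 | 0
0 | 1 | 0 | 0 | 1 | 0 | 0
0 | 1 | 0 | 1 | 0 | 1 | 1
0 | 1 | 0 | 1 | 1 | 0 | 1
0 | 1 | 1 | 0 | 0 | 0 | 0
0 | 1 | 1 | 0 | 1 | 0 | 0
0 | 1 | 1 | 1 | 0 | 1 | 1
0 | 1 | 1 | 1 | 1 | 0 | 0
1 | 0 | 0 | 0 | 0 | 0 | 1
1 | 0 | 0 | 0 | 1 | 0 | 1
1 | 0 | 0 | 1 | 0 | 0 | 1
1 | 0 | 0 | 1 | 1 | 0 | 1
1 | 0 | 1 | 0 | 0 | 0 | 1
1 | 0 | 1 | 0 | 1 | 0 | 1
1 | 0 | 1 | 1 | 0 | 0 | 1
1 | 0 | 1 | 1 | 1 | 0 | 1
1 | 1 | 0 | 0 | 0 | 0 | 1
1 | 1 | 0 | 0 | 1 | 1 | 1
1 | 1 | 0 | 1 | 0 | 0 | 1
1 | 1 | 0 | 1 | 1 | 1 | 1
1 | 1 | 1 | 0 | 0 | 0 | 1
1 | 1 | 1 | 0 | 1 | 0 | 1
1 | 1 | 1 | 1 | 0 | 0 | 1
1 | 1 | 1 | 1 | 1 | 1 | 1
In every row where φ is true, ψ is also true, so φ ⊨ ψ.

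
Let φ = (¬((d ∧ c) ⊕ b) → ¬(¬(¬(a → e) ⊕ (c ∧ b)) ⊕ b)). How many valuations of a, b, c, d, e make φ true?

20

a  b  c  d  e  |  φ
T  T  T  T  T  |  F
T  T  T  T  F  |  T
T  T  T  F  T  |  T
T  T  T  F  F  |  T
T  T  F  T  T  |  T
T  T  F  T  F  |  T
T  T  F  F  T  |  T
T  T  F  F  F  |  T
T  F  T  T  T  |  T
T  F  T  T  F  |  T
T  F  T  F  T  |  F
T  F  T  F  F  |  T
T  F  F  T  T  |  F
T  F  F  T  F  |  T
T  F  F  F  T  |  F
T  F  F  F  F  |  T
F  T  T  T  T  |  F
F  T  T  T  F  |  F
F  T  T  F  T  |  T
F  T  T  F  F  |  T
F  T  F  T  T  |  T
F  T  F  T  F  |  T
F  T  F  F  T  |  T
F  T  F  F  F  |  T
F  F  T  T  T  |  T
F  F  T  T  F  |  T
F  F  T  F  T  |  F
F  F  T  F  F  |  F
F  F  F  T  T  |  F
F  F  F  T  F  |  F
F  F  F  F  T  |  F
F  F  F  F  F  |  F
The formula is true on 20 of the 32 rows.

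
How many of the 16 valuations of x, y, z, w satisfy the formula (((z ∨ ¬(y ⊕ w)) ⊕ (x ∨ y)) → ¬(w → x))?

11

x | y | z | w | φ
- | - | - | - | -
T | T | T | T | T
T | T | T | F | T
T | T | F | T | T
T | T | F | F | F
T | F | T | T | T
T | F | T | F | T
T | F | F | T | F
T | F | F | F | T
F | T | T | T | T
F | T | T | F | T
F | T | F | T | T
F | T | F | F | F
F | F | T | T | T
F | F | T | F | F
F | F | F | T | T
F | F | F | F | F
The formula is true on 11 of the 16 rows.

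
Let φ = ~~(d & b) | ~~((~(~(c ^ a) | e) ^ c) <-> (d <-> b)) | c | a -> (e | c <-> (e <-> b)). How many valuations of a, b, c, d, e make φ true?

18

a | b | c | d | e | φ
- | - | - | - | - | -
T | T | T | T | T | T
T | T | T | T | F | F
T | T | T | F | T | T
T | T | T | F | F | F
T | T | F | T | T | T
T | T | F | T | F | T
T | T | F | F | T | T
T | T | F | F | F | T
T | F | T | T | T | F
T | F | T | T | F | T
T | F | T | F | T | F
T | F | T | F | F | T
T | F | F | T | T | F
T | F | F | T | F | F
T | F | F | F | T | F
T | F | F | F | F | F
F | T | T | T | T | T
F | T | T | T | F | F
F | T | T | F | T | T
F | T | T | F | F | F
F | T | F | T | T | T
F | T | F | T | F | T
F | T | F | F | T | T
F | T | F | F | F | T
F | F | T | T | T | F
F | F | T | T | F | T
F | F | T | F | T | F
F | F | T | F | F | T
F | F | F | T | T | F
F | F | F | T | F | F
F | F | F | F | T | T
F | F | F | F | F | T
The formula is true on 18 of the 32 rows.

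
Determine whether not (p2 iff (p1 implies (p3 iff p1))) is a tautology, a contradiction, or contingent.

contingent

p1  p2  p3  |  φ
1   1   1   |  0
1   1   0   |  1
1   0   1   |  1
1   0   0   |  0
0   1   1   |  0
0   1   0   |  0
0   0   1   |  1
0   0   0   |  1
4 of 8 rows are 1, so the formula is contingent.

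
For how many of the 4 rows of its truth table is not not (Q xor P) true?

P  Q  |  not not (Q xor P)
1  1  |          0        
1  0  |          1        
0  1  |          1        
0  0  |          0        
The formula is true on 2 of the 4 rows.

2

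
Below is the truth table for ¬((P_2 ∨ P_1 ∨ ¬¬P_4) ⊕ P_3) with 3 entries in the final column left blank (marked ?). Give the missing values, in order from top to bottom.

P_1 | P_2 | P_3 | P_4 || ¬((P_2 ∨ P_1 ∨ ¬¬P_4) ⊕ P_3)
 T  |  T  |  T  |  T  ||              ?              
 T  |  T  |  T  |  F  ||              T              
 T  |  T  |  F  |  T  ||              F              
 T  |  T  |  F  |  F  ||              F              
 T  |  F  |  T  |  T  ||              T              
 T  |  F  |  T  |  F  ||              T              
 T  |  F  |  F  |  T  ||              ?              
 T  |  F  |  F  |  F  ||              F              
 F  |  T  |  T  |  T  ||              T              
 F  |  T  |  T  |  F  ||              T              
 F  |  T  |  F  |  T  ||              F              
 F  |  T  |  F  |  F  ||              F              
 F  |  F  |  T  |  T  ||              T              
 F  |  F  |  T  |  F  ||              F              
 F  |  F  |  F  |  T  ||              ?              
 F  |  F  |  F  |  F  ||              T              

Row P_1=T, P_2=T, P_3=T, P_4=T: (P_2 ∨ P_1 ∨ ¬¬P_4) = T, ((P_2 ∨ P_1 ∨ ¬¬P_4) ⊕ P_3) = F, so ¬((P_2 ∨ P_1 ∨ ¬¬P_4) ⊕ P_3) = T.
Row P_1=T, P_2=F, P_3=F, P_4=T: (P_2 ∨ P_1 ∨ ¬¬P_4) = T, ((P_2 ∨ P_1 ∨ ¬¬P_4) ⊕ P_3) = T, so ¬((P_2 ∨ P_1 ∨ ¬¬P_4) ⊕ P_3) = F.
Row P_1=F, P_2=F, P_3=F, P_4=T: (P_2 ∨ P_1 ∨ ¬¬P_4) = T, ((P_2 ∨ P_1 ∨ ¬¬P_4) ⊕ P_3) = T, so ¬((P_2 ∨ P_1 ∨ ¬¬P_4) ⊕ P_3) = F.

T, F, F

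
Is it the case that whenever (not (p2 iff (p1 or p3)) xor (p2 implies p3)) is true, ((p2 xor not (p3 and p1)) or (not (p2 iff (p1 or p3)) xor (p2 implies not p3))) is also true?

p1 | p2 | p3 | φ | ψ
-- | -- | -- | - | -
T  | T  | T  | T | T
T  | T  | F  | F | T
T  | F  | T  | F | F
T  | F  | F  | F | T
F  | T  | T  | T | F
F  | T  | F  | T | F
F  | F  | T  | F | T
F  | F  | F  | T | T
At p1=F, p2=T, p3=T we have φ true but ψ false, so φ does not entail ψ.

no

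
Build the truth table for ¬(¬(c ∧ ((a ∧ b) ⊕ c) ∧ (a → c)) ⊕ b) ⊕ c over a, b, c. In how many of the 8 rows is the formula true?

a | b | c || φ
1 | 1 | 1 || 0
1 | 1 | 0 || 1
1 | 0 | 1 || 0
1 | 0 | 0 || 0
0 | 1 | 1 || 1
0 | 1 | 0 || 1
0 | 0 | 1 || 0
0 | 0 | 0 || 0
The formula is true on 3 of the 8 rows.

3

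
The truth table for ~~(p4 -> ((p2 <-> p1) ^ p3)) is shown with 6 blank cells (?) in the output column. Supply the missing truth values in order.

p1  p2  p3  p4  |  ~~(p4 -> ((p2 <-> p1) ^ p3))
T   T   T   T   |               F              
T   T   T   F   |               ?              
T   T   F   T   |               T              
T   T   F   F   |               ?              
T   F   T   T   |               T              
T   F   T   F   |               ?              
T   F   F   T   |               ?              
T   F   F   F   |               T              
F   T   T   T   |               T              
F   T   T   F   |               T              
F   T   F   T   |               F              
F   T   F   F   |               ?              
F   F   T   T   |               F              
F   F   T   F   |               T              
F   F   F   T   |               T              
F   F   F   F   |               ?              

Row p1=T, p2=T, p3=T, p4=F: (p4 -> ((p2 <-> p1) ^ p3)) = T, ~(p4 -> ((p2 <-> p1) ^ p3)) = F, so ~~(p4 -> ((p2 <-> p1) ^ p3)) = T.
Row p1=T, p2=T, p3=F, p4=F: (p4 -> ((p2 <-> p1) ^ p3)) = T, ~(p4 -> ((p2 <-> p1) ^ p3)) = F, so ~~(p4 -> ((p2 <-> p1) ^ p3)) = T.
Row p1=T, p2=F, p3=T, p4=F: (p4 -> ((p2 <-> p1) ^ p3)) = T, ~(p4 -> ((p2 <-> p1) ^ p3)) = F, so ~~(p4 -> ((p2 <-> p1) ^ p3)) = T.
Row p1=T, p2=F, p3=F, p4=T: (p4 -> ((p2 <-> p1) ^ p3)) = F, ~(p4 -> ((p2 <-> p1) ^ p3)) = T, so ~~(p4 -> ((p2 <-> p1) ^ p3)) = F.
Row p1=F, p2=T, p3=F, p4=F: (p4 -> ((p2 <-> p1) ^ p3)) = T, ~(p4 -> ((p2 <-> p1) ^ p3)) = F, so ~~(p4 -> ((p2 <-> p1) ^ p3)) = T.
Row p1=F, p2=F, p3=F, p4=F: (p4 -> ((p2 <-> p1) ^ p3)) = T, ~(p4 -> ((p2 <-> p1) ^ p3)) = F, so ~~(p4 -> ((p2 <-> p1) ^ p3)) = T.

T, T, T, F, T, T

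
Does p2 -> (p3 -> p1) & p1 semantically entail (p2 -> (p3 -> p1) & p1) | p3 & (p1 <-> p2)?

yes

p1 | p2 | p3 || φ | ψ
F  | F  | F  || T | T
F  | F  | T  || T | T
F  | T  | F  || F | F
F  | T  | T  || F | F
T  | F  | F  || T | T
T  | F  | T  || T | T
T  | T  | F  || T | T
T  | T  | T  || T | T
In every row where φ is true, ψ is also true, so φ ⊨ ψ.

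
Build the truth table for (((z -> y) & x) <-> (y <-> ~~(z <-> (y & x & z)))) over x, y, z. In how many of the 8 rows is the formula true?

  x   |   y   |   z   || (z -> y) | ((z -> y) & x) | (y & x & z) | (z <-> (y & x & z)) | ~(z <-> (y & x & z)) | ~~(z <-> (y & x & z)) |   φ  
False | False | False ||   True   |     False      |    False    |         True        |        False         |          True         |  True
False | False |  True ||  False   |     False      |    False    |        False        |         True         |         False         | False
False |  True | False ||   True   |     False      |    False    |         True        |        False         |          True         | False
False |  True |  True ||   True   |     False      |    False    |        False        |         True         |         False         |  True
 True | False | False ||   True   |      True      |    False    |         True        |        False         |          True         | False
 True | False |  True ||  False   |     False      |    False    |        False        |         True         |         False         | False
 True |  True | False ||   True   |      True      |    False    |         True        |        False         |          True         |  True
 True |  True |  True ||   True   |      True      |     True    |         True        |        False         |          True         |  True
The formula is true on 4 of the 8 rows.

4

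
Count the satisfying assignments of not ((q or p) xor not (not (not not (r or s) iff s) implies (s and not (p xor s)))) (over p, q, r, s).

6

p | q | r | s || φ
F | F | F | F || T
F | F | F | T || T
F | F | T | F || F
F | F | T | T || T
F | T | F | F || F
F | T | F | T || F
F | T | T | F || T
F | T | T | T || F
T | F | F | F || F
T | F | F | T || F
T | F | T | F || T
T | F | T | T || F
T | T | F | F || F
T | T | F | T || F
T | T | T | F || T
T | T | T | T || F
The formula is true on 6 of the 16 rows.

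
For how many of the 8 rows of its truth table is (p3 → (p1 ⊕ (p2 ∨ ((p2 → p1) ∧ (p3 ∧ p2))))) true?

6

  p1  |   p2  |   p3  || (p2 → p1) | (p3 ∧ p2) | ((p2 → p1) ∧ (p3 ∧ p2)) |   φ  
 True |  True |  True ||    True   |    True   |           True          | False
 True |  True | False ||    True   |   False   |          False          |  True
 True | False |  True ||    True   |   False   |          False          |  True
 True | False | False ||    True   |   False   |          False          |  True
False |  True |  True ||   False   |    True   |          False          |  True
False |  True | False ||   False   |   False   |          False          |  True
False | False |  True ||    True   |   False   |          False          | False
False | False | False ||    True   |   False   |          False          |  True
The formula is true on 6 of the 8 rows.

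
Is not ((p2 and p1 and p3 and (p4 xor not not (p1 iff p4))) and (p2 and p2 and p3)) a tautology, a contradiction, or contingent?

tautology

p1 | p2 | p3 | p4 | φ
-- | -- | -- | -- | -
F  | F  | F  | F  | T
F  | F  | F  | T  | T
F  | F  | T  | F  | T
F  | F  | T  | T  | T
F  | T  | F  | F  | T
F  | T  | F  | T  | T
F  | T  | T  | F  | T
F  | T  | T  | T  | T
T  | F  | F  | F  | T
T  | F  | F  | T  | T
T  | F  | T  | F  | T
T  | F  | T  | T  | T
T  | T  | F  | F  | T
T  | T  | F  | T  | T
T  | T  | T  | F  | T
T  | T  | T  | T  | T
Every row is T, so the formula is a tautology.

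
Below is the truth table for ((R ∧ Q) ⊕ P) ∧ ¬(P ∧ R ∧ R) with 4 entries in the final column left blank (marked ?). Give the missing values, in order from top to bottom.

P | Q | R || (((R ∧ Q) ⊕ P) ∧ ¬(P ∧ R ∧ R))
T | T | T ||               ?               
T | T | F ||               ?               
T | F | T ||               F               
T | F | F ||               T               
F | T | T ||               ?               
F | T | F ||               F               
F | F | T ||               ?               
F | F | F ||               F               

F, T, T, F

Row P=T, Q=T, R=T: ((R ∧ Q) ⊕ P) = F, ¬(P ∧ R ∧ R) = F, so (((R ∧ Q) ⊕ P) ∧ ¬(P ∧ R ∧ R)) = F.
Row P=T, Q=T, R=F: ((R ∧ Q) ⊕ P) = T, ¬(P ∧ R ∧ R) = T, so (((R ∧ Q) ⊕ P) ∧ ¬(P ∧ R ∧ R)) = T.
Row P=F, Q=T, R=T: ((R ∧ Q) ⊕ P) = T, ¬(P ∧ R ∧ R) = T, so (((R ∧ Q) ⊕ P) ∧ ¬(P ∧ R ∧ R)) = T.
Row P=F, Q=F, R=T: ((R ∧ Q) ⊕ P) = F, ¬(P ∧ R ∧ R) = T, so (((R ∧ Q) ⊕ P) ∧ ¬(P ∧ R ∧ R)) = F.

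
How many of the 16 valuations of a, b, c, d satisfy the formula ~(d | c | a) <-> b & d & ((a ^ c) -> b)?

a  b  c  d     (d | c | a)  ~(d | c | a)  (a ^ c)  ((a ^ c) -> b)  (d & ((a ^ c) -> b))  (b & (d & ((a ^ c) -> b)))  φ
T  T  T  T          T            F           F           T                  T                        T               F
T  T  T  F          T            F           F           T                  F                        F               T
T  T  F  T          T            F           T           T                  T                        T               F
T  T  F  F          T            F           T           T                  F                        F               T
T  F  T  T          T            F           F           T                  T                        F               T
T  F  T  F          T            F           F           T                  F                        F               T
T  F  F  T          T            F           T           F                  F                        F               T
T  F  F  F          T            F           T           F                  F                        F               T
F  T  T  T          T            F           T           T                  T                        T               F
F  T  T  F          T            F           T           T                  F                        F               T
F  T  F  T          T            F           F           T                  T                        T               F
F  T  F  F          F            T           F           T                  F                        F               F
F  F  T  T          T            F           T           F                  F                        F               T
F  F  T  F          T            F           T           F                  F                        F               T
F  F  F  T          T            F           F           T                  T                        F               T
F  F  F  F          F            T           F           T                  F                        F               F
The formula is true on 10 of the 16 rows.

10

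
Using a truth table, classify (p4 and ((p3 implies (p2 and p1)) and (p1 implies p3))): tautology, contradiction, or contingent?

p1 | p2 | p3 | p4 || φ
0  | 0  | 0  | 0  || 0
0  | 0  | 0  | 1  || 1
0  | 0  | 1  | 0  || 0
0  | 0  | 1  | 1  || 0
0  | 1  | 0  | 0  || 0
0  | 1  | 0  | 1  || 1
0  | 1  | 1  | 0  || 0
0  | 1  | 1  | 1  || 0
1  | 0  | 0  | 0  || 0
1  | 0  | 0  | 1  || 0
1  | 0  | 1  | 0  || 0
1  | 0  | 1  | 1  || 0
1  | 1  | 0  | 0  || 0
1  | 1  | 0  | 1  || 0
1  | 1  | 1  | 0  || 0
1  | 1  | 1  | 1  || 1
3 of 16 rows are 1, so the formula is contingent.

contingent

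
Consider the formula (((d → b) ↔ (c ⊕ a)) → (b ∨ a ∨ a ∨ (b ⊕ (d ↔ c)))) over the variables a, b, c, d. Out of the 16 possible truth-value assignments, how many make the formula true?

14

a | b | c | d || (d → b) | (c ⊕ a) | ((d → b) ↔ (c ⊕ a)) | (d ↔ c) | (b ⊕ (d ↔ c)) | (b ∨ a ∨ a ∨ (b ⊕ (d ↔ c))) | φ
F | F | F | F ||    T    |    F    |          F          |    T    |       T       |              T              | T
F | F | F | T ||    F    |    F    |          T          |    F    |       F       |              F              | F
F | F | T | F ||    T    |    T    |          T          |    F    |       F       |              F              | F
F | F | T | T ||    F    |    T    |          F          |    T    |       T       |              T              | T
F | T | F | F ||    T    |    F    |          F          |    T    |       F       |              T              | T
F | T | F | T ||    T    |    F    |          F          |    F    |       T       |              T              | T
F | T | T | F ||    T    |    T    |          T          |    F    |       T       |              T              | T
F | T | T | T ||    T    |    T    |          T          |    T    |       F       |              T              | T
T | F | F | F ||    T    |    T    |          T          |    T    |       T       |              T              | T
T | F | F | T ||    F    |    T    |          F          |    F    |       F       |              T              | T
T | F | T | F ||    T    |    F    |          F          |    F    |       F       |              T              | T
T | F | T | T ||    F    |    F    |          T          |    T    |       T       |              T              | T
T | T | F | F ||    T    |    T    |          T          |    T    |       F       |              T              | T
T | T | F | T ||    T    |    T    |          T          |    F    |       T       |              T              | T
T | T | T | F ||    T    |    F    |          F          |    F    |       T       |              T              | T
T | T | T | T ||    T    |    F    |          F          |    T    |       F       |              T              | T
The formula is true on 14 of the 16 rows.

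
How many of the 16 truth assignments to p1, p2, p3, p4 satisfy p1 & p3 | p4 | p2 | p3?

  p1     p2     p3     p4      (p1 & p3)  ((p1 & p3) | p4 | p2 | p3)
False  False  False  False       False              False           
False  False  False   True       False               True           
False  False   True  False       False               True           
False  False   True   True       False               True           
False   True  False  False       False               True           
False   True  False   True       False               True           
False   True   True  False       False               True           
False   True   True   True       False               True           
 True  False  False  False       False              False           
 True  False  False   True       False               True           
 True  False   True  False        True               True           
 True  False   True   True        True               True           
 True   True  False  False       False               True           
 True   True  False   True       False               True           
 True   True   True  False        True               True           
 True   True   True   True        True               True           
The formula is true on 14 of the 16 rows.

14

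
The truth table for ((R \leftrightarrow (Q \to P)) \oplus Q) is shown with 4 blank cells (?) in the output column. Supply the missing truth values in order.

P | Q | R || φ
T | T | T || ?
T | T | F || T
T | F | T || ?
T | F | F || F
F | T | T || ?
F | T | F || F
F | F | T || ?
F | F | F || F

F, T, T, T

Row P=T, Q=T, R=T: (R \leftrightarrow (Q \to P)) = T, so the formula = F.
Row P=T, Q=F, R=T: (R \leftrightarrow (Q \to P)) = T, so the formula = T.
Row P=F, Q=T, R=T: (R \leftrightarrow (Q \to P)) = F, so the formula = T.
Row P=F, Q=F, R=T: (R \leftrightarrow (Q \to P)) = T, so the formula = T.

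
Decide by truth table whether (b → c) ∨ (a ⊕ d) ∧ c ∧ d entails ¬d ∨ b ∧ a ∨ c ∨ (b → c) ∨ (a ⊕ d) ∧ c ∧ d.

a | b | c | d || φ | ψ
1 | 1 | 1 | 1 || 1 | 1
1 | 1 | 1 | 0 || 1 | 1
1 | 1 | 0 | 1 || 0 | 1
1 | 1 | 0 | 0 || 0 | 1
1 | 0 | 1 | 1 || 1 | 1
1 | 0 | 1 | 0 || 1 | 1
1 | 0 | 0 | 1 || 1 | 1
1 | 0 | 0 | 0 || 1 | 1
0 | 1 | 1 | 1 || 1 | 1
0 | 1 | 1 | 0 || 1 | 1
0 | 1 | 0 | 1 || 0 | 0
0 | 1 | 0 | 0 || 0 | 1
0 | 0 | 1 | 1 || 1 | 1
0 | 0 | 1 | 0 || 1 | 1
0 | 0 | 0 | 1 || 1 | 1
0 | 0 | 0 | 0 || 1 | 1
In every row where φ is true, ψ is also true, so φ ⊨ ψ.

yes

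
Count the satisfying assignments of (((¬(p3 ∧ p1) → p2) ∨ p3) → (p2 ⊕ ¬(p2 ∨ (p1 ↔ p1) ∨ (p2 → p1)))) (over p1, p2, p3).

p1  p2  p3  |  φ
T   T   T   |  T
T   T   F   |  T
T   F   T   |  F
T   F   F   |  T
F   T   T   |  T
F   T   F   |  T
F   F   T   |  F
F   F   F   |  T
The formula is true on 6 of the 8 rows.

6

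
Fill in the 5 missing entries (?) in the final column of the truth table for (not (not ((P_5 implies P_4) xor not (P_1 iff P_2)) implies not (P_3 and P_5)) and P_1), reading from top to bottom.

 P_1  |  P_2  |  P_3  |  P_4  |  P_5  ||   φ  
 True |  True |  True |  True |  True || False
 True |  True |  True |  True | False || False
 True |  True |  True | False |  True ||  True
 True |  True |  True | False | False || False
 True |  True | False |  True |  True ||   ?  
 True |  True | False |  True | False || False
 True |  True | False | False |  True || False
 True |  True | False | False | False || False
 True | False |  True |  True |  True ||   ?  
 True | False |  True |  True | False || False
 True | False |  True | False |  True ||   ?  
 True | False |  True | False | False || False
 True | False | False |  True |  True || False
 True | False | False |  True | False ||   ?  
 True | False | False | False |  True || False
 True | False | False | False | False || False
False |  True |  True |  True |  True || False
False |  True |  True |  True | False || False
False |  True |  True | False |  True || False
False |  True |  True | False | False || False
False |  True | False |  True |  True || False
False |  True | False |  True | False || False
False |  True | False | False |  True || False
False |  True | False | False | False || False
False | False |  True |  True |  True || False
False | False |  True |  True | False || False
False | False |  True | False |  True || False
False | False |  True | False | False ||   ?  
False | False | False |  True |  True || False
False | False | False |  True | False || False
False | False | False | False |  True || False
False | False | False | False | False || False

False, True, False, False, False

Row P_1=True, P_2=True, P_3=False, P_4=True, P_5=True: not (not ((P_5 implies P_4) xor not (P_1 iff P_2)) implies not (P_3 and P_5)) = False, so the formula = False.
Row P_1=True, P_2=False, P_3=True, P_4=True, P_5=True: not (not ((P_5 implies P_4) xor not (P_1 iff P_2)) implies not (P_3 and P_5)) = True, so the formula = True.
Row P_1=True, P_2=False, P_3=True, P_4=False, P_5=True: not (not ((P_5 implies P_4) xor not (P_1 iff P_2)) implies not (P_3 and P_5)) = False, so the formula = False.
Row P_1=True, P_2=False, P_3=False, P_4=True, P_5=False: not (not ((P_5 implies P_4) xor not (P_1 iff P_2)) implies not (P_3 and P_5)) = False, so the formula = False.
Row P_1=False, P_2=False, P_3=True, P_4=False, P_5=False: not (not ((P_5 implies P_4) xor not (P_1 iff P_2)) implies not (P_3 and P_5)) = False, so the formula = False.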